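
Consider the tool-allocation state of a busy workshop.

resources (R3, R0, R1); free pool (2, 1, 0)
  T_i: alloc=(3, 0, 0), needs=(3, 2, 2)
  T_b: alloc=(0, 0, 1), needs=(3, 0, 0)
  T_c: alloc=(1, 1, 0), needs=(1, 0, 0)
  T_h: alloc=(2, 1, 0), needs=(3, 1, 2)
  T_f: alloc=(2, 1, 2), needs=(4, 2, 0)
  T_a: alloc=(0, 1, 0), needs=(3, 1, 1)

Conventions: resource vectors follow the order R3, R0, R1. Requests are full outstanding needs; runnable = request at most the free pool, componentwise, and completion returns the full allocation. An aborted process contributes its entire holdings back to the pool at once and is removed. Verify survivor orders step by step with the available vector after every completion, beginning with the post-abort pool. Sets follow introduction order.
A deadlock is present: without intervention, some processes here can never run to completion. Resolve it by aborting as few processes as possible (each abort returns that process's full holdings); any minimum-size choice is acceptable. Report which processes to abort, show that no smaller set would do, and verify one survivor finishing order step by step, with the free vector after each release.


Minimum abort set: T_f.
Key observation: T_h could never have finished before the abort; with (2, 1, 2) returned by T_f, it fits at step 1.
Minimality: the empty abort set fails — the state is deadlocked as it stands.
Survivors finish in the order: T_h, T_b, T_i, T_c, T_a. Walking it through (pool after the aborts first):
  pool = (4, 2, 2)
  T_h: need (3, 1, 2) fits (4, 2, 2); releases (2, 1, 0), pool now (6, 3, 2)
  T_b: need (3, 0, 0) fits (6, 3, 2); releases (0, 0, 1), pool now (6, 3, 3)
  T_i: need (3, 2, 2) fits (6, 3, 3); releases (3, 0, 0), pool now (9, 3, 3)
  T_c: need (1, 0, 0) fits (9, 3, 3); releases (1, 1, 0), pool now (10, 4, 3)
  T_a: need (3, 1, 1) fits (10, 4, 3); releases (0, 1, 0), pool now (10, 5, 3)


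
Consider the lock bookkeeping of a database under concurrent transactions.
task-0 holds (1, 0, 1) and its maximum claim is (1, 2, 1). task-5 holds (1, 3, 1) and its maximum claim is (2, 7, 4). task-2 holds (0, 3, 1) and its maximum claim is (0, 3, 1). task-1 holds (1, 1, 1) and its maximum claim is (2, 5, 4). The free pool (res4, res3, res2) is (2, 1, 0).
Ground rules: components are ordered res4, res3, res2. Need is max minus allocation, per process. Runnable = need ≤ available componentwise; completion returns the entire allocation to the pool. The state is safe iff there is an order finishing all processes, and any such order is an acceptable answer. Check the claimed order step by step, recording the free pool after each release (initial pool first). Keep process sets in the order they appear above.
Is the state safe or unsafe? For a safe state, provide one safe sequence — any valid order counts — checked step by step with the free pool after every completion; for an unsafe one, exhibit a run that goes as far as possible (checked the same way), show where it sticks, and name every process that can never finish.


UNSAFE — no complete ordering exists.
Key observation: res2 is the bottleneck — with task-2, task-0 done the pool holds (3, 4, 2), short of every remaining need.
The run task-2, task-0 cannot be extended any further. Step-by-step check:
  pool = (2, 1, 0)
  task-2 needs (0, 0, 0) <= (2, 1, 0) -> finishes; pool += (0, 3, 1) = (2, 4, 1)
  task-0 needs (0, 2, 0) <= (2, 4, 1) -> finishes; pool += (1, 0, 1) = (3, 4, 2)
  task-5 still needs (1, 4, 3) but only (3, 4, 2) is free — short on res2
  task-1 still needs (1, 4, 3) but only (3, 4, 2) is free — short on res2
Processes that can never finish: task-5 and task-1.


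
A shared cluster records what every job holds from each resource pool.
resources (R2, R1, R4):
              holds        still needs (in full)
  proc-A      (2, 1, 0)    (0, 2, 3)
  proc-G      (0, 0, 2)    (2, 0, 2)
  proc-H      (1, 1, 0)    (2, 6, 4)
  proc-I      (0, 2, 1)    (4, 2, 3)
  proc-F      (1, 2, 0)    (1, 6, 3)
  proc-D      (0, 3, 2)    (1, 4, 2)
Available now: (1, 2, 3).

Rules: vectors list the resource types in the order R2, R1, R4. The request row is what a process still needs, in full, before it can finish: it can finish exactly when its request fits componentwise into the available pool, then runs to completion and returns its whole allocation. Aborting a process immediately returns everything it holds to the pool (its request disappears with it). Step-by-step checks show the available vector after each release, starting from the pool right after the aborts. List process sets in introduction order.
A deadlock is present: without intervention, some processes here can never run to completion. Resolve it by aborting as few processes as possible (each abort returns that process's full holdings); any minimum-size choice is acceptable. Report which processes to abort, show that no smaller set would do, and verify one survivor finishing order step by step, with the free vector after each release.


Minimum abort set: proc-D.
Key observation: the deadlocked proc-F becomes finishable only because proc-D released (0, 3, 2); it completes at step 3 below.
Minimality: the empty abort set fails — the state is deadlocked as it stands.
One survivor order: proc-A, proc-G, proc-F, proc-I, proc-H. Step-by-step check (post-abort pool first):
  pool = (1, 5, 5)
  proc-A: need (0, 2, 3) fits (1, 5, 5); releases (2, 1, 0), pool now (3, 6, 5)
  proc-G: need (2, 0, 2) fits (3, 6, 5); releases (0, 0, 2), pool now (3, 6, 7)
  proc-F: need (1, 6, 3) fits (3, 6, 7); releases (1, 2, 0), pool now (4, 8, 7)
  proc-I: need (4, 2, 3) fits (4, 8, 7); releases (0, 2, 1), pool now (4, 10, 8)
  proc-H: need (2, 6, 4) fits (4, 10, 8); releases (1, 1, 0), pool now (5, 11, 8)


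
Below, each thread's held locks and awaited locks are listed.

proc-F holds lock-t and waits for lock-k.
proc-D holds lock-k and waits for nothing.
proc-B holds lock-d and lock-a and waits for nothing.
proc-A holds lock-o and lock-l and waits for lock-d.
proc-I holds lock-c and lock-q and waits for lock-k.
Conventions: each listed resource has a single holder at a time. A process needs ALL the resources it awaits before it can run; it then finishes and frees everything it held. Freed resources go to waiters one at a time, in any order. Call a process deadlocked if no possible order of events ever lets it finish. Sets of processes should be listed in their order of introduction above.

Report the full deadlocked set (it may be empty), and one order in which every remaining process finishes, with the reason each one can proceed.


The deadlocked set is empty.
Key observation: no waiting chain loops back on itself — every chain ends at a process that waits on nothing, so everyone eventually runs.
One completion order for the rest: proc-D, proc-B, proc-I, proc-F, proc-A.
Verifying each step:
  run proc-D (it waits on nothing); releases lock-k
  run proc-B (it waits on nothing); releases lock-d and lock-a
  run proc-I (all its waits — lock-k — are resolved); releases lock-c and lock-q
  run proc-F (all its waits — lock-k — are resolved); releases lock-t
  run proc-A (all its waits — lock-d — are resolved); releases lock-o and lock-l


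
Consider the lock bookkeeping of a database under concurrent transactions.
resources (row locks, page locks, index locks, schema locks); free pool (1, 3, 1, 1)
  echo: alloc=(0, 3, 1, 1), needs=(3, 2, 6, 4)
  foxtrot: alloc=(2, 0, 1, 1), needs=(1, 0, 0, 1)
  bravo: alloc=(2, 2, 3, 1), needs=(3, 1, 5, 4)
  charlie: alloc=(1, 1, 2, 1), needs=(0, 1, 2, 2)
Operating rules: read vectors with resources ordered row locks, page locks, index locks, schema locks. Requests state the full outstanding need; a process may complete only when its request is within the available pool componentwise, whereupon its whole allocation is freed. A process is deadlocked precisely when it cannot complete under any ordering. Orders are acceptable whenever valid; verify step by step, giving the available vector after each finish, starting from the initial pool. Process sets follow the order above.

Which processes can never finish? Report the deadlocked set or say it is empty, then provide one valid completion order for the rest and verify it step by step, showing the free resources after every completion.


The deadlocked set is echo and bravo.
Key observation: no order helps: past foxtrot, charlie, the free pool tops out at (4, 4, 4, 3), below what each blocked process needs in index locks.
One completion order for the rest: foxtrot, charlie. Walking it through:
  pool = (1, 3, 1, 1)
  foxtrot needs (1, 0, 0, 1) <= (1, 3, 1, 1) -> finishes; pool += (2, 0, 1, 1) = (3, 3, 2, 2)
  charlie needs (0, 1, 2, 2) <= (3, 3, 2, 2) -> finishes; pool += (1, 1, 2, 1) = (4, 4, 4, 3)
The stuck group stays short no matter what:
  echo still needs (3, 2, 6, 4) but only (4, 4, 4, 3) is free — short on index locks and schema locks
  bravo still needs (3, 1, 5, 4) but only (4, 4, 4, 3) is free — short on index locks and schema locks


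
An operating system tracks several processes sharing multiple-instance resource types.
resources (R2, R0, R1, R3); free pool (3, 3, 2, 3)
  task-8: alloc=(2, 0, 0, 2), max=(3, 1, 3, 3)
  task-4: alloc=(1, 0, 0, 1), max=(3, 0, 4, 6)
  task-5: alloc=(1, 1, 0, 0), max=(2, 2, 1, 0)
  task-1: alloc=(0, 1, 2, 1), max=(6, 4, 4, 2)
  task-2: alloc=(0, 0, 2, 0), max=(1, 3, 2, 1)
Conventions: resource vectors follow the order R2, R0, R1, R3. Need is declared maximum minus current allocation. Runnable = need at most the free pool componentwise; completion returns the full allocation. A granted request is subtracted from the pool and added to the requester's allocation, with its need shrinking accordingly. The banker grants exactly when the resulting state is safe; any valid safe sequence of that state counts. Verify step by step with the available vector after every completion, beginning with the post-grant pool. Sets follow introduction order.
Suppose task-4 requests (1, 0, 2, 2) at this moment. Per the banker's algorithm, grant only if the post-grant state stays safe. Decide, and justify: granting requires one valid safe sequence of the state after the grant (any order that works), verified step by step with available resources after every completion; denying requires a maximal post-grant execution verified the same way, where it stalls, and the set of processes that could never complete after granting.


DENY — the pretend-granted state is unsafe.
Key observation: after task-2, task-5 the pool peaks at (3, 4, 2, 1), and each blocked process is short somewhere: task-8 on R1; task-4 on R3; task-1 on R2.
Pretend the grant happened; the run task-2, task-5 goes as far as possible. Check, step by step:
  pool = (2, 3, 0, 1)
  task-2 needs (1, 3, 0, 1) <= (2, 3, 0, 1) -> finishes; pool += (0, 0, 2, 0) = (2, 3, 2, 1)
  task-5 needs (1, 1, 1, 0) <= (2, 3, 2, 1) -> finishes; pool += (1, 1, 0, 0) = (3, 4, 2, 1)
  task-8 still needs (1, 1, 3, 1) but only (3, 4, 2, 1) is free — short on R1
  task-4 still needs (1, 0, 2, 3) but only (3, 4, 2, 1) is free — short on R3
  task-1 still needs (6, 3, 2, 1) but only (3, 4, 2, 1) is free — short on R2
Post-grant, the permanently blocked set is task-8, task-4 and task-1.


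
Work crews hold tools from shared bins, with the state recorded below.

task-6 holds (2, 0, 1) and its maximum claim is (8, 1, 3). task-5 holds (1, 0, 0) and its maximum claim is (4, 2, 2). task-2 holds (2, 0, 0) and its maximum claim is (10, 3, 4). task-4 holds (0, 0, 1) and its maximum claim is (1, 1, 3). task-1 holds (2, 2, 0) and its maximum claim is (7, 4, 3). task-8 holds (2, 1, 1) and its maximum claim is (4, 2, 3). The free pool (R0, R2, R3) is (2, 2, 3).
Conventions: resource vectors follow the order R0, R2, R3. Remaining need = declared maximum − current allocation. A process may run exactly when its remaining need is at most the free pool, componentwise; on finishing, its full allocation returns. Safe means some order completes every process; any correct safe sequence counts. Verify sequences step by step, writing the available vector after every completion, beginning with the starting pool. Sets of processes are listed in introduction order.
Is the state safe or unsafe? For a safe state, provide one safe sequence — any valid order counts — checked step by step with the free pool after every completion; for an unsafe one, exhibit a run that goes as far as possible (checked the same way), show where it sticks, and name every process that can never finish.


SAFE. One safe sequence: task-8, task-5, task-4, task-1, task-6, task-2.
Key observation: task-8 marks the first exact bind of the order: its need (2, 1, 2) fits the free (2, 2, 3) with zero slack on a requested resource.
Step-by-step check:
  pool = (2, 2, 3)
  task-8 needs (2, 1, 2) <= (2, 2, 3) -> finishes; pool += (2, 1, 1) = (4, 3, 4)
  task-5 needs (3, 2, 2) <= (4, 3, 4) -> finishes; pool += (1, 0, 0) = (5, 3, 4)
  task-4 needs (1, 1, 2) <= (5, 3, 4) -> finishes; pool += (0, 0, 1) = (5, 3, 5)
  task-1 needs (5, 2, 3) <= (5, 3, 5) -> finishes; pool += (2, 2, 0) = (7, 5, 5)
  task-6 needs (6, 1, 2) <= (7, 5, 5) -> finishes; pool += (2, 0, 1) = (9, 5, 6)
  task-2 needs (8, 3, 4) <= (9, 5, 6) -> finishes; pool += (2, 0, 0) = (11, 5, 6)


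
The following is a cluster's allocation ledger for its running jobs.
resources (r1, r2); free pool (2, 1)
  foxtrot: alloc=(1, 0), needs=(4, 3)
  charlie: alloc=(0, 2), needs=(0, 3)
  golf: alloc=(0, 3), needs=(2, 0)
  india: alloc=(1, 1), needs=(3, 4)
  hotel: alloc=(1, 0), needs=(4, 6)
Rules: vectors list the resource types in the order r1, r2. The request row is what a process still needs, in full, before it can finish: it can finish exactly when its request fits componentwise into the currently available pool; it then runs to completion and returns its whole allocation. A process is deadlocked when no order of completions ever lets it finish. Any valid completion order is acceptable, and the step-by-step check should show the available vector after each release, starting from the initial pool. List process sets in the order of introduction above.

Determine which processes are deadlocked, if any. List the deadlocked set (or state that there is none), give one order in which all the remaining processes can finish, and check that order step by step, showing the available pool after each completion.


Deadlocked set: foxtrot, india and hotel.
Key observation: even finishing golf, charlie leaves just (2, 6) free — too little r1 for any of the remaining processes.
One completion order for the rest: golf, charlie. Check, step by step:
  pool = (2, 1)
  run golf (needs (2, 0), free (2, 1)); after release of (0, 3) the pool is (2, 4)
  run charlie (needs (0, 3), free (2, 4)); after release of (0, 2) the pool is (2, 6)
The stuck group stays short no matter what:
  blocked: foxtrot wants (4, 3), pool (2, 6) — not enough r1
  blocked: india wants (3, 4), pool (2, 6) — not enough r1
  blocked: hotel wants (4, 6), pool (2, 6) — not enough r1


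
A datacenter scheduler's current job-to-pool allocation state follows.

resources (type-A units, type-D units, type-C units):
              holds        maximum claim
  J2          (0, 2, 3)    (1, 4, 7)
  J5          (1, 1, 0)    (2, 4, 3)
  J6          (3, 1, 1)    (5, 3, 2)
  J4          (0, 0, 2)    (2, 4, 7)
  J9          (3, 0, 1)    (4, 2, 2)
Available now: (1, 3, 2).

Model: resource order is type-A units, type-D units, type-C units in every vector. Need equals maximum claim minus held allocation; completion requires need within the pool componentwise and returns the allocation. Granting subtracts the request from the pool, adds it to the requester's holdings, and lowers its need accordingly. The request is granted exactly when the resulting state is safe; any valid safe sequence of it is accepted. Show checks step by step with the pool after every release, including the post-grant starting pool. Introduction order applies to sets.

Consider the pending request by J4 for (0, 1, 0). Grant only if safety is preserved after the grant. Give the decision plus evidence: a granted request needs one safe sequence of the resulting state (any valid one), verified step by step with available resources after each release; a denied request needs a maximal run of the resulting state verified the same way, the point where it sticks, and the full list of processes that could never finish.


GRANT. The post-grant state is safe; one safe sequence: J9, J6, J2, J5, J4.
Key observation: post-grant, (1, 2, 2) remains, and an order beginning with J9 completes everyone.
Check on the post-grant state, step by step:
  pool = (1, 2, 2)
  J9 needs (1, 2, 1) <= (1, 2, 2) -> finishes; pool += (3, 0, 1) = (4, 2, 3)
  J6 needs (2, 2, 1) <= (4, 2, 3) -> finishes; pool += (3, 1, 1) = (7, 3, 4)
  J2 needs (1, 2, 4) <= (7, 3, 4) -> finishes; pool += (0, 2, 3) = (7, 5, 7)
  J5 needs (1, 3, 3) <= (7, 5, 7) -> finishes; pool += (1, 1, 0) = (8, 6, 7)
  J4 needs (2, 3, 5) <= (8, 6, 7) -> finishes; pool += (0, 1, 2) = (8, 7, 9)


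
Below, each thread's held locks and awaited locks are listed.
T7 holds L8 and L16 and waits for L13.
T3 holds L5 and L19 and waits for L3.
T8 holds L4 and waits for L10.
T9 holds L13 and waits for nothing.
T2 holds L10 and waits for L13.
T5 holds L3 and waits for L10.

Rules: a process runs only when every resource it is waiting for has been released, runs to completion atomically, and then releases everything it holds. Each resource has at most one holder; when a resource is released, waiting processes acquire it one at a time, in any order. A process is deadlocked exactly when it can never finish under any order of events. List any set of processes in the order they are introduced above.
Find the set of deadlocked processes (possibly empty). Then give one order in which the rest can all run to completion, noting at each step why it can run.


No process is deadlocked.
Key observation: every chain of waits terminates; starting from the processes that wait on nothing, all the rest unlock in turn.
The rest can finish in the order T9, T2, T8, T5, T7, T3.
Step-by-step check:
  run T9 (it waits on nothing); releases L13
  T2: everything it awaited (L13) is free; runs, freeing L10
  T8: everything it awaited (L10) is free; runs, freeing L4
  T5: everything it awaited (L10) is free; runs, freeing L3
  T7: everything it awaited (L13) is free; runs, freeing L8 and L16
  T3: everything it awaited (L3) is free; runs, freeing L5 and L19


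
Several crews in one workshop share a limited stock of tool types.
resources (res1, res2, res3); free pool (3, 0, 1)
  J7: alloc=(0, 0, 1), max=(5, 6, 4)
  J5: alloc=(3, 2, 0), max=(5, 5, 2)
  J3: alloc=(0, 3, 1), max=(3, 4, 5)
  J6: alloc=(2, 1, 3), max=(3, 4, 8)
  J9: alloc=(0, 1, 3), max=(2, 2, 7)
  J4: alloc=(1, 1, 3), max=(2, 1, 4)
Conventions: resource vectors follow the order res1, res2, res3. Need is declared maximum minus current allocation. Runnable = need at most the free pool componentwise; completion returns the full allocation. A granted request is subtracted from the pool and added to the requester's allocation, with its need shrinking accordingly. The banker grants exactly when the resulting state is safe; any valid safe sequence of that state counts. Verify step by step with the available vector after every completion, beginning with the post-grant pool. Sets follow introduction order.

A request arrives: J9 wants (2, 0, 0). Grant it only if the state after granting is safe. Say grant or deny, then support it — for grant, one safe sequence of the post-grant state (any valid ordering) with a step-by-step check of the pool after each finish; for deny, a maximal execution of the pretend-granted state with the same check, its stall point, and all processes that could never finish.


GRANT: granting preserves safety; a valid post-grant sequence is J4, J9, J3, J6, J7, J5.
Key observation: after the grant the pool drops to (1, 0, 1), which still lets J4 finish first and unwind the rest.
Check on the post-grant state, step by step:
  pool = (1, 0, 1)
  run J4 (needs (1, 0, 1), free (1, 0, 1)); after release of (1, 1, 3) the pool is (2, 1, 4)
  run J9 (needs (0, 1, 4), free (2, 1, 4)); after release of (2, 1, 3) the pool is (4, 2, 7)
  run J3 (needs (3, 1, 4), free (4, 2, 7)); after release of (0, 3, 1) the pool is (4, 5, 8)
  run J6 (needs (1, 3, 5), free (4, 5, 8)); after release of (2, 1, 3) the pool is (6, 6, 11)
  run J7 (needs (5, 6, 3), free (6, 6, 11)); after release of (0, 0, 1) the pool is (6, 6, 12)
  run J5 (needs (2, 3, 2), free (6, 6, 12)); after release of (3, 2, 0) the pool is (9, 8, 12)


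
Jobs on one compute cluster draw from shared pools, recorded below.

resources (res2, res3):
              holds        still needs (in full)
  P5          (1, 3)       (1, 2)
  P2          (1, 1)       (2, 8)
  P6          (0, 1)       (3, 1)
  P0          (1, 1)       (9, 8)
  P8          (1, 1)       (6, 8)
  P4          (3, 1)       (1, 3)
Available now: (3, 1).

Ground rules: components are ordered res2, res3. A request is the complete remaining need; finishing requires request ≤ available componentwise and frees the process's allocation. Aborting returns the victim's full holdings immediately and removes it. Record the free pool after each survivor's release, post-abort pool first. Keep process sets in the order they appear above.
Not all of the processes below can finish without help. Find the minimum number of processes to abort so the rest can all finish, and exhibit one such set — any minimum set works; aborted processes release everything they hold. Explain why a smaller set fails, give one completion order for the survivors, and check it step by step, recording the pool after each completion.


Minimum abort set: P2 and P8.
Key observation: P0 was stuck for good until P2 and P8 gave back (2, 2); in the order shown it finishes at step 4.
No one abort is enough; case by case: P5 alone leaves P2 blocked (short on res3); P2 alone leaves P0 blocked (short on res2 and res3); P6 alone leaves P2 blocked (short on res3); P0 alone leaves P2 blocked (short on res3); P8 alone leaves P2 blocked (short on res3); P4 alone leaves P2 blocked (short on res3).
Survivors finish in the order: P6, P5, P4, P0. Step-by-step check (pool after the aborts first):
  pool = (5, 3)
  run P6 (needs (3, 1), free (5, 3)); after release of (0, 1) the pool is (5, 4)
  run P5 (needs (1, 2), free (5, 4)); after release of (1, 3) the pool is (6, 7)
  run P4 (needs (1, 3), free (6, 7)); after release of (3, 1) the pool is (9, 8)
  run P0 (needs (9, 8), free (9, 8)); after release of (1, 1) the pool is (10, 9)


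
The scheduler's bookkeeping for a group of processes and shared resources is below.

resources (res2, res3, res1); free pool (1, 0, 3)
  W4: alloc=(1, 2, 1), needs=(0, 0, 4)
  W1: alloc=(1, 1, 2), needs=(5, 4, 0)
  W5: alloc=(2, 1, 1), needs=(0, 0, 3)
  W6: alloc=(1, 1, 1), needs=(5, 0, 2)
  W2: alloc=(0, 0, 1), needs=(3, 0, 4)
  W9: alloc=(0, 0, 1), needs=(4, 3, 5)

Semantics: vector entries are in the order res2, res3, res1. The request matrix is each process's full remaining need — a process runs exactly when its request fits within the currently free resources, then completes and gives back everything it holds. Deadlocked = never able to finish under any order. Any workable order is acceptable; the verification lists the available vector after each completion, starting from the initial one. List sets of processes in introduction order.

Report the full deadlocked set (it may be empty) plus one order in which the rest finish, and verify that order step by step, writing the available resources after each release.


Deadlocked: W1 and W6.
Key observation: W5, W2, W4, W9 can finish, but then (4, 3, 7) is all there is, and the blocked group's res2 demands exceed it.
One completion order for the rest: W5, W2, W4, W9. Verifying each step:
  pool = (1, 0, 3)
  W5 needs (0, 0, 3) <= (1, 0, 3) -> finishes; pool += (2, 1, 1) = (3, 1, 4)
  W2 needs (3, 0, 4) <= (3, 1, 4) -> finishes; pool += (0, 0, 1) = (3, 1, 5)
  W4 needs (0, 0, 4) <= (3, 1, 5) -> finishes; pool += (1, 2, 1) = (4, 3, 6)
  W9 needs (4, 3, 5) <= (4, 3, 6) -> finishes; pool += (0, 0, 1) = (4, 3, 7)
The blocked processes can never fit:
  W1 cannot run: need (5, 4, 0) vs free (4, 3, 7) (insufficient res2 and res3)
  W6 cannot run: need (5, 0, 2) vs free (4, 3, 7) (insufficient res2)


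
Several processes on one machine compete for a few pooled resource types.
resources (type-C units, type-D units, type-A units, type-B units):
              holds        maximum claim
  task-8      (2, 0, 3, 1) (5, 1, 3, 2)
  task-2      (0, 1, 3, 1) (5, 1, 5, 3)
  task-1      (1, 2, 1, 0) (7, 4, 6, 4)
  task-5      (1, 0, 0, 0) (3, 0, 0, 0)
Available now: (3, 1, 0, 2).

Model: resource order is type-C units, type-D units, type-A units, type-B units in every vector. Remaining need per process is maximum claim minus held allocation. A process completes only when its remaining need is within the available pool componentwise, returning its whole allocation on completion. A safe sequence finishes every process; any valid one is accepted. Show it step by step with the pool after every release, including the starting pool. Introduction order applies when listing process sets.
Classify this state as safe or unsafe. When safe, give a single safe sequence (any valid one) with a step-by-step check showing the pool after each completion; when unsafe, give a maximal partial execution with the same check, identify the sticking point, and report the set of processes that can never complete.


The state is SAFE; one workable sequence: task-5, task-8, task-2, task-1.
Key observation: the order's first zero-slack moment is task-8 ((3, 1, 0, 1) needed, (4, 1, 0, 2) free — a requested resource with nothing to spare).
Verifying each step:
  pool = (3, 1, 0, 2)
  task-5: need (2, 0, 0, 0) fits (3, 1, 0, 2); releases (1, 0, 0, 0), pool now (4, 1, 0, 2)
  task-8: need (3, 1, 0, 1) fits (4, 1, 0, 2); releases (2, 0, 3, 1), pool now (6, 1, 3, 3)
  task-2: need (5, 0, 2, 2) fits (6, 1, 3, 3); releases (0, 1, 3, 1), pool now (6, 2, 6, 4)
  task-1: need (6, 2, 5, 4) fits (6, 2, 6, 4); releases (1, 2, 1, 0), pool now (7, 4, 7, 4)


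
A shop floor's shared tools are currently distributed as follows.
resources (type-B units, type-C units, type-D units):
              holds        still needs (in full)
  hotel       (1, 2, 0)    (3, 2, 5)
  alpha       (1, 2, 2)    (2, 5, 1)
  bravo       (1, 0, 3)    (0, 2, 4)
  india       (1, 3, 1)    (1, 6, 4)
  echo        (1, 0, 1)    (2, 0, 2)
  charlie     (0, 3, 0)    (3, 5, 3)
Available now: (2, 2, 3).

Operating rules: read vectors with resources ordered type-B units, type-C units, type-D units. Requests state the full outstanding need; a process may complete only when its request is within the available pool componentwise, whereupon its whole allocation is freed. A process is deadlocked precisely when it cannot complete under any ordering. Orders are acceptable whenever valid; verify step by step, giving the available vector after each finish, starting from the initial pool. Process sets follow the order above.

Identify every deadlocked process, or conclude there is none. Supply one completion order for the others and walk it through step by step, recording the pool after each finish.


Deadlocked: alpha, india and charlie.
Key observation: the wall is type-C units: completing echo, bravo, hotel brings the pool only to (5, 4, 7), and all the rest need more.
A valid finishing order for the others: echo, bravo, hotel. Step-by-step check:
  pool = (2, 2, 3)
  echo needs (2, 0, 2) <= (2, 2, 3) -> finishes; pool += (1, 0, 1) = (3, 2, 4)
  bravo needs (0, 2, 4) <= (3, 2, 4) -> finishes; pool += (1, 0, 3) = (4, 2, 7)
  hotel needs (3, 2, 5) <= (4, 2, 7) -> finishes; pool += (1, 2, 0) = (5, 4, 7)
The blocked processes can never fit:
  blocked: alpha wants (2, 5, 1), pool (5, 4, 7) — not enough type-C units
  blocked: india wants (1, 6, 4), pool (5, 4, 7) — not enough type-C units
  blocked: charlie wants (3, 5, 3), pool (5, 4, 7) — not enough type-C units


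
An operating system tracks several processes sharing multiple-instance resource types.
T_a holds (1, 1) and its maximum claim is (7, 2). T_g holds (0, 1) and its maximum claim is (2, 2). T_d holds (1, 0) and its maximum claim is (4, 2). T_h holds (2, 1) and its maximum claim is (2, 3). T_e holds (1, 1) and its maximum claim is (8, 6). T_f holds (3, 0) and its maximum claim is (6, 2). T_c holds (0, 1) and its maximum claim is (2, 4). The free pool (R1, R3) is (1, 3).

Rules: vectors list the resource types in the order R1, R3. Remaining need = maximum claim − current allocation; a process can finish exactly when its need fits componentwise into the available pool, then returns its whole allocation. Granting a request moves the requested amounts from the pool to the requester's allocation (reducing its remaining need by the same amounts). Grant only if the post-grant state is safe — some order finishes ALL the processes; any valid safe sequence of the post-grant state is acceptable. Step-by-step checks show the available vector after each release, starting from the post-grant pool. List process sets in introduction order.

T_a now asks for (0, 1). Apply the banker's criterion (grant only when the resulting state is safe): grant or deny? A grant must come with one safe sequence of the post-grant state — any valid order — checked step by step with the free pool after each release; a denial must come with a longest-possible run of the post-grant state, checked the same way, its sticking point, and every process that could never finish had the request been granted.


GRANT. The post-grant state is safe; one safe sequence: T_h, T_d, T_f, T_a, T_g, T_c, T_e.
Key observation: the transfer keeps a workable pool ((1, 2)); T_h starts the safe sequence.
Check on the post-grant state, step by step:
  pool = (1, 2)
  run T_h (needs (0, 2), free (1, 2)); after release of (2, 1) the pool is (3, 3)
  run T_d (needs (3, 2), free (3, 3)); after release of (1, 0) the pool is (4, 3)
  run T_f (needs (3, 2), free (4, 3)); after release of (3, 0) the pool is (7, 3)
  run T_a (needs (6, 0), free (7, 3)); after release of (1, 2) the pool is (8, 5)
  run T_g (needs (2, 1), free (8, 5)); after release of (0, 1) the pool is (8, 6)
  run T_c (needs (2, 3), free (8, 6)); after release of (0, 1) the pool is (8, 7)
  run T_e (needs (7, 5), free (8, 7)); after release of (1, 1) the pool is (9, 8)


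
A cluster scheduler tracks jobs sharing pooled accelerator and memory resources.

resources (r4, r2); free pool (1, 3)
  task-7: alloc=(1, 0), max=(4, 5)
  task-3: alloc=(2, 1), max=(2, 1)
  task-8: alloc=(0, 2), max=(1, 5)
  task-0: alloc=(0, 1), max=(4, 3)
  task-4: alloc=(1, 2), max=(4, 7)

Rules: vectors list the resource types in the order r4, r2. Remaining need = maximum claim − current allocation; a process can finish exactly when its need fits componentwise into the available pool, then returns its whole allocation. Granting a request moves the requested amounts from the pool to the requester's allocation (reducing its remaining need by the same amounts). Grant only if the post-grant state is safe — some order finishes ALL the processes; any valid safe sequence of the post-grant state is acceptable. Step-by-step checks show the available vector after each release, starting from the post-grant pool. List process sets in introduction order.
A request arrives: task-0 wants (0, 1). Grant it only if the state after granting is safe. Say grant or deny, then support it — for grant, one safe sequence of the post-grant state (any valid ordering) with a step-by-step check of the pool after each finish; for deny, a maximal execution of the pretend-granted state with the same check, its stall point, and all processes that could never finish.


GRANT. The post-grant state is safe; one safe sequence: task-3, task-8, task-4, task-7, task-0.
Key observation: granting shrinks the pool to (1, 2), yet task-3 still fits and the chain goes through.
Step-by-step check of the post-grant state:
  pool = (1, 2)
  task-3: need (0, 0) fits (1, 2); releases (2, 1), pool now (3, 3)
  task-8: need (1, 3) fits (3, 3); releases (0, 2), pool now (3, 5)
  task-4: need (3, 5) fits (3, 5); releases (1, 2), pool now (4, 7)
  task-7: need (3, 5) fits (4, 7); releases (1, 0), pool now (5, 7)
  task-0: need (4, 1) fits (5, 7); releases (0, 2), pool now (5, 9)


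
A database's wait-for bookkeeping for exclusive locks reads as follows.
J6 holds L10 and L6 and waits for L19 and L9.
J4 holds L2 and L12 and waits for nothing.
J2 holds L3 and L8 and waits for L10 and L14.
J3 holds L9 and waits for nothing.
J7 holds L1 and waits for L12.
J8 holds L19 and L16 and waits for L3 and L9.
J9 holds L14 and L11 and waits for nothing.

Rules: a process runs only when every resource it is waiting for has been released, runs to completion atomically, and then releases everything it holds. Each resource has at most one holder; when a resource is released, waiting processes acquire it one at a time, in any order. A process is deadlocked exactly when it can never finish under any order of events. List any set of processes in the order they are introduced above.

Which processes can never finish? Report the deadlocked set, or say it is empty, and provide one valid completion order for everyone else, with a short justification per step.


Deadlocked set: J6, J2 and J8.
Key observation: the loop J6 -> J8 -> J2 -> J6 blocks itself forever; no other process is dragged down with it.
The rest can finish in the order J3, J4, J7, J9.
Walking it through:
  J3: no waits; runs immediately, freeing L9
  J4: no waits; runs immediately, freeing L2 and L12
  J7 waits on L12 — all released -> runs and releases L1
  J9: no waits; runs immediately, freeing L14 and L11


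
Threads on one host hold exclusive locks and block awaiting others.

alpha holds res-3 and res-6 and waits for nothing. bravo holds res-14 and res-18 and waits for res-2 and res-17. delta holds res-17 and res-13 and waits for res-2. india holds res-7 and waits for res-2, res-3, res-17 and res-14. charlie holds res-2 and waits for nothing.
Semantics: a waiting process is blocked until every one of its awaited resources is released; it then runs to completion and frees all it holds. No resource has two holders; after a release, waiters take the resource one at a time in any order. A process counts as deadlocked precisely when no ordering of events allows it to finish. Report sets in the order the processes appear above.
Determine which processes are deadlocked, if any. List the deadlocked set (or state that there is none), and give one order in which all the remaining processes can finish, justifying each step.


The deadlocked set is empty.
Key observation: the waits form no ring: some process can always run, and its releases unblock the others one by one.
A valid finishing order for the others: charlie, alpha, delta, bravo, india.
Verifying each step:
  charlie waits on nothing -> runs at once and releases res-2
  alpha waits on nothing -> runs at once and releases res-3 and res-6
  delta waits on res-2 — all released -> runs and releases res-17 and res-13
  bravo waits on res-2 and res-17 — all released -> runs and releases res-14 and res-18
  india waits on res-2, res-3, res-17 and res-14 — all released -> runs and releases res-7


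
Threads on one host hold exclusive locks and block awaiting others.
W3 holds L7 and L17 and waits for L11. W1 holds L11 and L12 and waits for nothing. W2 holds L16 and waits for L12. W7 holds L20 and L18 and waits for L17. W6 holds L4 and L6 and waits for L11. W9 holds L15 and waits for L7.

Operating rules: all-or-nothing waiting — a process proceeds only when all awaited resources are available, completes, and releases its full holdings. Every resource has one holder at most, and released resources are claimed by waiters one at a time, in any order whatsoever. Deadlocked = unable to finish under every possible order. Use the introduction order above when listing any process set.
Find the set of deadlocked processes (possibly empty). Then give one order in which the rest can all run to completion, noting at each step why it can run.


No process is deadlocked.
Key observation: there is no circular wait here — follow any chain and it reaches a process that is free to run now.
The rest can finish in the order W1, W3, W9, W6, W7, W2.
Walking it through:
  W1: no waits; runs immediately, freeing L11 and L12
  W3 waits on L11 — all released -> runs and releases L7 and L17
  W9 waits on L7 — all released -> runs and releases L15
  W6 waits on L11 — all released -> runs and releases L4 and L6
  W7 waits on L17 — all released -> runs and releases L20 and L18
  W2 waits on L12 — all released -> runs and releases L16


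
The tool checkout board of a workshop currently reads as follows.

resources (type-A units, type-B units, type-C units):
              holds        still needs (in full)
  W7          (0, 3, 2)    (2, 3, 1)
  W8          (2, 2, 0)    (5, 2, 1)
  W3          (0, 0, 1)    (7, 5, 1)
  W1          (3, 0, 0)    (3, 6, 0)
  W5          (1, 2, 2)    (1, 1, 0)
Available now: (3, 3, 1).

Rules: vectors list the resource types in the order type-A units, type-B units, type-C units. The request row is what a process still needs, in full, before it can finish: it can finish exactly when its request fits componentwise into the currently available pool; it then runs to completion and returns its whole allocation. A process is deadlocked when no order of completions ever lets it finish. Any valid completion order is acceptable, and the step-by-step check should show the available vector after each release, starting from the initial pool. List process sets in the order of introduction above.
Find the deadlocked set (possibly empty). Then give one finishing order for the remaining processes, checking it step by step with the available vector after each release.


The deadlocked set is empty.
Key observation: no deadlock: W7 fits now, and the freed resources carry the rest through.
The rest can finish in the order W7, W1, W8, W3, W5. Check, step by step:
  pool = (3, 3, 1)
  W7: need (2, 3, 1) fits (3, 3, 1); releases (0, 3, 2), pool now (3, 6, 3)
  W1: need (3, 6, 0) fits (3, 6, 3); releases (3, 0, 0), pool now (6, 6, 3)
  W8: need (5, 2, 1) fits (6, 6, 3); releases (2, 2, 0), pool now (8, 8, 3)
  W3: need (7, 5, 1) fits (8, 8, 3); releases (0, 0, 1), pool now (8, 8, 4)
  W5: need (1, 1, 0) fits (8, 8, 4); releases (1, 2, 2), pool now (9, 10, 6)


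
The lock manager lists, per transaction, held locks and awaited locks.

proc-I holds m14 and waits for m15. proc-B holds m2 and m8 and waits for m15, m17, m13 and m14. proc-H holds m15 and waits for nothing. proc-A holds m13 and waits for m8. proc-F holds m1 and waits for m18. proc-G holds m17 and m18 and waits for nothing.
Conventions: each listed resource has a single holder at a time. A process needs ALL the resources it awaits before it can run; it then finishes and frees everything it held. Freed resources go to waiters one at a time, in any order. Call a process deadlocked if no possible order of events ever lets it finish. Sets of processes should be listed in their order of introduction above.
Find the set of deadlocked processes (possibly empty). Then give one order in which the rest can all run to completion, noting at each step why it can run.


The deadlocked set is proc-B and proc-A.
Key observation: the waits loop around proc-B -> proc-A -> proc-B with no way out; no other process is dragged down with it.
One completion order for the rest: proc-H, proc-G, proc-F, proc-I.
Step-by-step check:
  run proc-H (it waits on nothing); releases m15
  run proc-G (it waits on nothing); releases m17 and m18
  proc-F: everything it awaited (m18) is free; runs, freeing m1
  proc-I: everything it awaited (m15) is free; runs, freeing m14


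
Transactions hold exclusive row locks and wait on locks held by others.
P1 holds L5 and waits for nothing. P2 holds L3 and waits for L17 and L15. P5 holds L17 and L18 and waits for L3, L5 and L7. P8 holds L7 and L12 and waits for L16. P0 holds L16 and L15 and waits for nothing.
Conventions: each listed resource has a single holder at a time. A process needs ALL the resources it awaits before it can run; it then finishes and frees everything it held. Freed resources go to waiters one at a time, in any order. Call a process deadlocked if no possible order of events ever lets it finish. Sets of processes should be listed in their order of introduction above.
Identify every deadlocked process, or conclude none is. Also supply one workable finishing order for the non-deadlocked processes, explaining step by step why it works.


The deadlocked set is P2 and P5.
Key observation: nobody on the ring P2 -> P5 -> P2 can start until another member finishes, which never happens; no other process is dragged down with it.
One completion order for the rest: P0, P8, P1.
Check, step by step:
  P0: no waits; runs immediately, freeing L16 and L15
  P8: everything it awaited (L16) is free; runs, freeing L7 and L12
  P1: no waits; runs immediately, freeing L5
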